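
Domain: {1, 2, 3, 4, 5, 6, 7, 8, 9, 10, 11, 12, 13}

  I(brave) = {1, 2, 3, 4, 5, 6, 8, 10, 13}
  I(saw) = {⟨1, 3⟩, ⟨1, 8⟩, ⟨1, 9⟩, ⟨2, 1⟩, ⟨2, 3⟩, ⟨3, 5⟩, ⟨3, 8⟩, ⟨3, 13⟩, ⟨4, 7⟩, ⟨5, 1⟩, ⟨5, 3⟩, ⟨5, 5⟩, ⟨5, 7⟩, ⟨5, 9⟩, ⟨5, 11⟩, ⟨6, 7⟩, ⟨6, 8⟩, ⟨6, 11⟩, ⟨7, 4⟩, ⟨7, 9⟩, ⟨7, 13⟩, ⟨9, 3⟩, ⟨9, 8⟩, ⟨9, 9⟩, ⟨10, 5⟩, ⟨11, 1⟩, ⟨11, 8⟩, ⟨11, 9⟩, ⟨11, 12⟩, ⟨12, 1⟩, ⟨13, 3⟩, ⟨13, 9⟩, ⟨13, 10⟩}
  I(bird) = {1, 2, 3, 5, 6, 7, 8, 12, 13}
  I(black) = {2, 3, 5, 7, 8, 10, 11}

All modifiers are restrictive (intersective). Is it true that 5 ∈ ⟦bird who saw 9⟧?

⟦who saw 9⟧ = {x : ⟨x, 9⟩ ∈ ⟦saw⟧} = {1, 5, 7, 9, 11, 13}
⟦bird⟧ = {1, 2, 3, 5, 6, 7, 8, 12, 13}
… ∩ ⟦who saw 9⟧ = {1, 2, 3, 5, 6, 7, 8, 12, 13} ∩ {1, 5, 7, 9, 11, 13} = {1, 5, 7, 13}
⟦bird who saw 9⟧ = {1, 5, 7, 13}; 5 ∈ this set.

yes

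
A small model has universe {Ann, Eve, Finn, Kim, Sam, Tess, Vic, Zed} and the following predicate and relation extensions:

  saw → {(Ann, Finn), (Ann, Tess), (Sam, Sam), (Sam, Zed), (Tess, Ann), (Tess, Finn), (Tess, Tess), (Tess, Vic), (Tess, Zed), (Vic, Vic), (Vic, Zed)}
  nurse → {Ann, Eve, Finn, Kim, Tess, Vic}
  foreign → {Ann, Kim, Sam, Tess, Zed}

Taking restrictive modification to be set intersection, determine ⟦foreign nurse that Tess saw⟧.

{Ann, Tess}

⟦that Tess saw⟧ = {x : ⟨Tess, x⟩ ∈ ⟦saw⟧} = {Ann, Finn, Tess, Vic, Zed}
⟦nurse⟧ = {Ann, Eve, Finn, Kim, Tess, Vic}
… ∩ ⟦that Tess saw⟧ = {Ann, Eve, Finn, Kim, Tess, Vic} ∩ {Ann, Finn, Tess, Vic, Zed} = {Ann, Finn, Tess, Vic}
… ∩ ⟦foreign⟧ = {Ann, Finn, Tess, Vic} ∩ {Ann, Kim, Sam, Tess, Zed} = {Ann, Tess}
So ⟦foreign nurse that Tess saw⟧ = {Ann, Tess}.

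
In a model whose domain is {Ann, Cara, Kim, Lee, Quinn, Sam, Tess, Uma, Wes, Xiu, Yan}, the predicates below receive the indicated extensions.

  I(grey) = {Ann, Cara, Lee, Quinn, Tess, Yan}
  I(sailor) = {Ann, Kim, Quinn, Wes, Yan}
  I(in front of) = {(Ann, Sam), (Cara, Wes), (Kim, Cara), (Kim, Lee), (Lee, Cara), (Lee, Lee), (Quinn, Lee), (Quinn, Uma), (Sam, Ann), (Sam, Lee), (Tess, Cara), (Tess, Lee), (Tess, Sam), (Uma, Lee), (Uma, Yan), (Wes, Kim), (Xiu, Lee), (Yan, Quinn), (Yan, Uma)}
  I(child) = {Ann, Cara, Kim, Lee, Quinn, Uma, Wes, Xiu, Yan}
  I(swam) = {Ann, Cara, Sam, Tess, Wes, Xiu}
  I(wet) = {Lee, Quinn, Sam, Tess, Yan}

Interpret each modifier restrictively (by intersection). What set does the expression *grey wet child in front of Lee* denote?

{Lee, Quinn}

⟦in front of Lee⟧ = {x : ⟨x, Lee⟩ ∈ ⟦in front of⟧} = {Kim, Lee, Quinn, Sam, Tess, Uma, Xiu}
⟦child⟧ = {Ann, Cara, Kim, Lee, Quinn, Uma, Wes, Xiu, Yan}
… ∩ ⟦in front of Lee⟧ = {Ann, Cara, Kim, Lee, Quinn, Uma, Wes, Xiu, Yan} ∩ {Kim, Lee, Quinn, Sam, Tess, Uma, Xiu} = {Kim, Lee, Quinn, Uma, Xiu}
… ∩ ⟦grey⟧ = {Kim, Lee, Quinn, Uma, Xiu} ∩ {Ann, Cara, Lee, Quinn, Tess, Yan} = {Lee, Quinn}
… ∩ ⟦wet⟧ = {Lee, Quinn} ∩ {Lee, Quinn, Sam, Tess, Yan} = {Lee, Quinn}
So ⟦grey wet child in front of Lee⟧ = {Lee, Quinn}.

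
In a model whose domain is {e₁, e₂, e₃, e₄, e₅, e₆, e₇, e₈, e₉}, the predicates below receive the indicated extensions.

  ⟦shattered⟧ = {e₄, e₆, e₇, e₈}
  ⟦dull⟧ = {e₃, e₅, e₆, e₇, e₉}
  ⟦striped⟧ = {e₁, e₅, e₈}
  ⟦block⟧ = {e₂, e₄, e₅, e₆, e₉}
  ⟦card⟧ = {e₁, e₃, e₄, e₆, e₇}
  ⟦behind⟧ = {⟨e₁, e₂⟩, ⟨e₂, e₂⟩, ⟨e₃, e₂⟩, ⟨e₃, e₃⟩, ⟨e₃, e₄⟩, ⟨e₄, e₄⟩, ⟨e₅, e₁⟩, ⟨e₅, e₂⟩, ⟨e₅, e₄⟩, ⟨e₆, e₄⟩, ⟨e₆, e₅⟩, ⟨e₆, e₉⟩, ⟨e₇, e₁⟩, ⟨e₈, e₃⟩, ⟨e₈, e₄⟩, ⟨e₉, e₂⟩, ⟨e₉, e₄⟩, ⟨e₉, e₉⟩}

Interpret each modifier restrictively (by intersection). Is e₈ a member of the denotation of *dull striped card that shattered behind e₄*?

⟦that shattered⟧ = ⟦shattered⟧ = {e₄, e₆, e₇, e₈}
⟦behind e₄⟧ = {x : ⟨x, e₄⟩ ∈ ⟦behind⟧} = {e₃, e₄, e₅, e₆, e₈, e₉}
⟦card⟧ = {e₁, e₃, e₄, e₆, e₇}
… ∩ ⟦that shattered⟧ = {e₁, e₃, e₄, e₆, e₇} ∩ {e₄, e₆, e₇, e₈} = {e₄, e₆, e₇}
… ∩ ⟦behind e₄⟧ = {e₄, e₆, e₇} ∩ {e₃, e₄, e₅, e₆, e₈, e₉} = {e₄, e₆}
… ∩ ⟦dull⟧ = {e₄, e₆} ∩ {e₃, e₅, e₆, e₇, e₉} = {e₆}
… ∩ ⟦striped⟧ = {e₆} ∩ {e₁, e₅, e₈} = ∅
⟦dull striped card that shattered behind e₄⟧ = ∅; e₈ ∉ this set.

no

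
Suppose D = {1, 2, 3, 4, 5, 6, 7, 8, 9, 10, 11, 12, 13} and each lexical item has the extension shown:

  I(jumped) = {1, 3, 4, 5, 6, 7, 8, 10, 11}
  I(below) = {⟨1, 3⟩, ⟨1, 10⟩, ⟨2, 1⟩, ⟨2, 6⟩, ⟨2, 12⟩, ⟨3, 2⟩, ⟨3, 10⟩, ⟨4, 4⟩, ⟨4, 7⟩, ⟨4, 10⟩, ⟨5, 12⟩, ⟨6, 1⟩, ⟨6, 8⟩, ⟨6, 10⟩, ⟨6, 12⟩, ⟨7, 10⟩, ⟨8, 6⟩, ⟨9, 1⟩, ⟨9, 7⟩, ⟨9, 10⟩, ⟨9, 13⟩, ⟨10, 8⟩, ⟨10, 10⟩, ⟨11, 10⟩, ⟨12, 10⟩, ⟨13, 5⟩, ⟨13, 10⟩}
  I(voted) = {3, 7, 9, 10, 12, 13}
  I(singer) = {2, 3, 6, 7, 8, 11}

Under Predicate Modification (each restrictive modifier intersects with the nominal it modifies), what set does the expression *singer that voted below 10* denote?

{3, 7}

⟦that voted⟧ = ⟦voted⟧ = {3, 7, 9, 10, 12, 13}
⟦below 10⟧ = {x : ⟨x, 10⟩ ∈ ⟦below⟧} = {1, 3, 4, 6, 7, 9, 10, 11, 12, 13}
⟦singer⟧ = {2, 3, 6, 7, 8, 11}
… ∩ ⟦that voted⟧ = {2, 3, 6, 7, 8, 11} ∩ {3, 7, 9, 10, 12, 13} = {3, 7}
… ∩ ⟦below 10⟧ = {3, 7} ∩ {1, 3, 4, 6, 7, 9, 10, 11, 12, 13} = {3, 7}
So ⟦singer that voted below 10⟧ = {3, 7}.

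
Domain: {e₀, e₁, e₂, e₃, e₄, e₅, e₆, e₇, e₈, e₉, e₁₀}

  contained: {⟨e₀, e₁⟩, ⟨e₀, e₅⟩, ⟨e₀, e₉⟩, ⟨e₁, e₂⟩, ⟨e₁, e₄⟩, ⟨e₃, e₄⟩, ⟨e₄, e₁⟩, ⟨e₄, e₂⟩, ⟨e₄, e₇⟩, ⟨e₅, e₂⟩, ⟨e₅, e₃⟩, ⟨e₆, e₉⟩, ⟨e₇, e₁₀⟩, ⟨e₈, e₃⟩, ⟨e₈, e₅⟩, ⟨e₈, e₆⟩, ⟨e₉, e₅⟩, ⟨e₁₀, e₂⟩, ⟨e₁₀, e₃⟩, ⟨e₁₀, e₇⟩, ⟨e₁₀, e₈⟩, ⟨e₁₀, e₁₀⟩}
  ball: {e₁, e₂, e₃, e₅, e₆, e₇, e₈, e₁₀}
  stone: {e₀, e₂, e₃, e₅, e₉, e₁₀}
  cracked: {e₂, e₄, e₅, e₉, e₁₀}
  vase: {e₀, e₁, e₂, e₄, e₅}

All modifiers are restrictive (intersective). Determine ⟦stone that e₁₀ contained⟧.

⟦that e₁₀ contained⟧ = {x : ⟨e₁₀, x⟩ ∈ ⟦contained⟧} = {e₂, e₃, e₇, e₈, e₁₀}
⟦stone⟧ = {e₀, e₂, e₃, e₅, e₉, e₁₀}
… ∩ ⟦that e₁₀ contained⟧ = {e₀, e₂, e₃, e₅, e₉, e₁₀} ∩ {e₂, e₃, e₇, e₈, e₁₀} = {e₂, e₃, e₁₀}
So ⟦stone that e₁₀ contained⟧ = {e₂, e₃, e₁₀}.

{e₂, e₃, e₁₀}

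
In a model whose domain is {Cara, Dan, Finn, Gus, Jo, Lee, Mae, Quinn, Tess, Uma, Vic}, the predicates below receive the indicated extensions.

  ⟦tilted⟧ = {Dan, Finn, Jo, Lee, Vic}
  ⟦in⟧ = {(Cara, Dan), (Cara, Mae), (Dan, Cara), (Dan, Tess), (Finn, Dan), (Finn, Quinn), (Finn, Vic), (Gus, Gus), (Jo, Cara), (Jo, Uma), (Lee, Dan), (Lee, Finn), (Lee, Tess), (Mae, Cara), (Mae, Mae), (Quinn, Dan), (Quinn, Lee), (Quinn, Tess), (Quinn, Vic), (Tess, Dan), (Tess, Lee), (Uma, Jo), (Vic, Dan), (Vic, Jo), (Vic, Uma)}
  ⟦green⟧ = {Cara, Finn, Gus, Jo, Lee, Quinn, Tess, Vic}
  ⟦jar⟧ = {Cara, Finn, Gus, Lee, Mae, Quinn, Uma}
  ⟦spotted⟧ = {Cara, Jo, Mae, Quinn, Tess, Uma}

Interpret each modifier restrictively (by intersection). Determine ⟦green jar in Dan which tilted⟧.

{Finn, Lee}

⟦in Dan⟧ = {x : ⟨x, Dan⟩ ∈ ⟦in⟧} = {Cara, Finn, Lee, Quinn, Tess, Vic}
⟦which tilted⟧ = ⟦tilted⟧ = {Dan, Finn, Jo, Lee, Vic}
⟦jar⟧ = {Cara, Finn, Gus, Lee, Mae, Quinn, Uma}
… ∩ ⟦in Dan⟧ = {Cara, Finn, Gus, Lee, Mae, Quinn, Uma} ∩ {Cara, Finn, Lee, Quinn, Tess, Vic} = {Cara, Finn, Lee, Quinn}
… ∩ ⟦which tilted⟧ = {Cara, Finn, Lee, Quinn} ∩ {Dan, Finn, Jo, Lee, Vic} = {Finn, Lee}
… ∩ ⟦green⟧ = {Finn, Lee} ∩ {Cara, Finn, Gus, Jo, Lee, Quinn, Tess, Vic} = {Finn, Lee}
So ⟦green jar in Dan which tilted⟧ = {Finn, Lee}.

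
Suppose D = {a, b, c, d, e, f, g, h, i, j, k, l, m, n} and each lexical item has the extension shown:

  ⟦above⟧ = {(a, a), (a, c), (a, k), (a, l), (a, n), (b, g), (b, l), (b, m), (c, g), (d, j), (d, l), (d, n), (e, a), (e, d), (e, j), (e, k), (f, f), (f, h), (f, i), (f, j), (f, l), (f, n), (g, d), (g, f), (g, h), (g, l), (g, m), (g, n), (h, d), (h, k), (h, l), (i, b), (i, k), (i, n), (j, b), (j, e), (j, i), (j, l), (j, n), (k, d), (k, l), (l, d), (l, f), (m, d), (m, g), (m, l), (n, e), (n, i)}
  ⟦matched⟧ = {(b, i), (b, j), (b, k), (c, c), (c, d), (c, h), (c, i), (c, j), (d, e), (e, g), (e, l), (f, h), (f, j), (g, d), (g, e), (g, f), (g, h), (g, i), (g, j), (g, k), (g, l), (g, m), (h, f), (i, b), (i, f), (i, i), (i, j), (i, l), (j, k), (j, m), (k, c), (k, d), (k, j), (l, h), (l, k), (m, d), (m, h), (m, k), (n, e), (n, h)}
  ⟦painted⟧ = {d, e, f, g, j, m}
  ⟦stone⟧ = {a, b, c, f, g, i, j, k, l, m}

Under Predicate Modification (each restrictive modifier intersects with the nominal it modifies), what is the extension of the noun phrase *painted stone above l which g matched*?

⟦above l⟧ = {x : ⟨x, l⟩ ∈ ⟦above⟧} = {a, b, d, f, g, h, j, k, m}
⟦which g matched⟧ = {x : ⟨g, x⟩ ∈ ⟦matched⟧} = {d, e, f, h, i, j, k, l, m}
⟦stone⟧ = {a, b, c, f, g, i, j, k, l, m}
… ∩ ⟦above l⟧ = {a, b, c, f, g, i, j, k, l, m} ∩ {a, b, d, f, g, h, j, k, m} = {a, b, f, g, j, k, m}
… ∩ ⟦which g matched⟧ = {a, b, f, g, j, k, m} ∩ {d, e, f, h, i, j, k, l, m} = {f, j, k, m}
… ∩ ⟦painted⟧ = {f, j, k, m} ∩ {d, e, f, g, j, m} = {f, j, m}
So ⟦painted stone above l which g matched⟧ = {f, j, m}.

{f, j, m}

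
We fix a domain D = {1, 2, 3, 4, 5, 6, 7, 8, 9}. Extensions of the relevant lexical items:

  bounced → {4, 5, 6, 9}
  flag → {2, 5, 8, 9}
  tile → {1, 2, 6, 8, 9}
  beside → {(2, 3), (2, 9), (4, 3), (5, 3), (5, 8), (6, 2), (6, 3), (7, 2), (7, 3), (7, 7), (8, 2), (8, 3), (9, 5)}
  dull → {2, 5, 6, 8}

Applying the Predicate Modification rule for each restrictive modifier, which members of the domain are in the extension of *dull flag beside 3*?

{2, 5, 8}

⟦beside 3⟧ = {x : ⟨x, 3⟩ ∈ ⟦beside⟧} = {2, 4, 5, 6, 7, 8}
⟦flag⟧ = {2, 5, 8, 9}
… ∩ ⟦beside 3⟧ = {2, 5, 8, 9} ∩ {2, 4, 5, 6, 7, 8} = {2, 5, 8}
… ∩ ⟦dull⟧ = {2, 5, 8} ∩ {2, 5, 6, 8} = {2, 5, 8}
So ⟦dull flag beside 3⟧ = {2, 5, 8}.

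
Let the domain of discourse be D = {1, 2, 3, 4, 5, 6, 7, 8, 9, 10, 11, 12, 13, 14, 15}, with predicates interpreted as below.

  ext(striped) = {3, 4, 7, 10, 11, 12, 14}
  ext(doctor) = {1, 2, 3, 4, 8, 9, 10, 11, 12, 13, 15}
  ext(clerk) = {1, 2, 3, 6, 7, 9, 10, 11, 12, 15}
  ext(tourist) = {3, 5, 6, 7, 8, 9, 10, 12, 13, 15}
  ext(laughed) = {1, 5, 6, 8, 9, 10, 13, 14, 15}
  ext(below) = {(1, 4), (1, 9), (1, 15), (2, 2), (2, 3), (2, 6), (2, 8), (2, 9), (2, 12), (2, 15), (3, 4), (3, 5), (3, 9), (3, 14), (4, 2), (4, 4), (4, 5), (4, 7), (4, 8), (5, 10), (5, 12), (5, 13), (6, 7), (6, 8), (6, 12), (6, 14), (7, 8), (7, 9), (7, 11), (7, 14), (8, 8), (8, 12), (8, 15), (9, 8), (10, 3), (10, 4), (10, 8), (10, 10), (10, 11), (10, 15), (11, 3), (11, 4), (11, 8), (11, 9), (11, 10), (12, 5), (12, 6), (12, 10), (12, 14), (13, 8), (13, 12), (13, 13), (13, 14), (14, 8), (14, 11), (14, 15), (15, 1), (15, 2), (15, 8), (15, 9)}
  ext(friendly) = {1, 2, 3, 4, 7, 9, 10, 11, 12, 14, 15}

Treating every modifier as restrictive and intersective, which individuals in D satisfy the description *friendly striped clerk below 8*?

⟦below 8⟧ = {x : ⟨x, 8⟩ ∈ ⟦below⟧} = {2, 4, 6, 7, 8, 9, 10, 11, 13, 14, 15}
⟦clerk⟧ = {1, 2, 3, 6, 7, 9, 10, 11, 12, 15}
… ∩ ⟦below 8⟧ = {1, 2, 3, 6, 7, 9, 10, 11, 12, 15} ∩ {2, 4, 6, 7, 8, 9, 10, 11, 13, 14, 15} = {2, 6, 7, 9, 10, 11, 15}
… ∩ ⟦friendly⟧ = {2, 6, 7, 9, 10, 11, 15} ∩ {1, 2, 3, 4, 7, 9, 10, 11, 12, 14, 15} = {2, 7, 9, 10, 11, 15}
… ∩ ⟦striped⟧ = {2, 7, 9, 10, 11, 15} ∩ {3, 4, 7, 10, 11, 12, 14} = {7, 10, 11}
So ⟦friendly striped clerk below 8⟧ = {7, 10, 11}.

{7, 10, 11}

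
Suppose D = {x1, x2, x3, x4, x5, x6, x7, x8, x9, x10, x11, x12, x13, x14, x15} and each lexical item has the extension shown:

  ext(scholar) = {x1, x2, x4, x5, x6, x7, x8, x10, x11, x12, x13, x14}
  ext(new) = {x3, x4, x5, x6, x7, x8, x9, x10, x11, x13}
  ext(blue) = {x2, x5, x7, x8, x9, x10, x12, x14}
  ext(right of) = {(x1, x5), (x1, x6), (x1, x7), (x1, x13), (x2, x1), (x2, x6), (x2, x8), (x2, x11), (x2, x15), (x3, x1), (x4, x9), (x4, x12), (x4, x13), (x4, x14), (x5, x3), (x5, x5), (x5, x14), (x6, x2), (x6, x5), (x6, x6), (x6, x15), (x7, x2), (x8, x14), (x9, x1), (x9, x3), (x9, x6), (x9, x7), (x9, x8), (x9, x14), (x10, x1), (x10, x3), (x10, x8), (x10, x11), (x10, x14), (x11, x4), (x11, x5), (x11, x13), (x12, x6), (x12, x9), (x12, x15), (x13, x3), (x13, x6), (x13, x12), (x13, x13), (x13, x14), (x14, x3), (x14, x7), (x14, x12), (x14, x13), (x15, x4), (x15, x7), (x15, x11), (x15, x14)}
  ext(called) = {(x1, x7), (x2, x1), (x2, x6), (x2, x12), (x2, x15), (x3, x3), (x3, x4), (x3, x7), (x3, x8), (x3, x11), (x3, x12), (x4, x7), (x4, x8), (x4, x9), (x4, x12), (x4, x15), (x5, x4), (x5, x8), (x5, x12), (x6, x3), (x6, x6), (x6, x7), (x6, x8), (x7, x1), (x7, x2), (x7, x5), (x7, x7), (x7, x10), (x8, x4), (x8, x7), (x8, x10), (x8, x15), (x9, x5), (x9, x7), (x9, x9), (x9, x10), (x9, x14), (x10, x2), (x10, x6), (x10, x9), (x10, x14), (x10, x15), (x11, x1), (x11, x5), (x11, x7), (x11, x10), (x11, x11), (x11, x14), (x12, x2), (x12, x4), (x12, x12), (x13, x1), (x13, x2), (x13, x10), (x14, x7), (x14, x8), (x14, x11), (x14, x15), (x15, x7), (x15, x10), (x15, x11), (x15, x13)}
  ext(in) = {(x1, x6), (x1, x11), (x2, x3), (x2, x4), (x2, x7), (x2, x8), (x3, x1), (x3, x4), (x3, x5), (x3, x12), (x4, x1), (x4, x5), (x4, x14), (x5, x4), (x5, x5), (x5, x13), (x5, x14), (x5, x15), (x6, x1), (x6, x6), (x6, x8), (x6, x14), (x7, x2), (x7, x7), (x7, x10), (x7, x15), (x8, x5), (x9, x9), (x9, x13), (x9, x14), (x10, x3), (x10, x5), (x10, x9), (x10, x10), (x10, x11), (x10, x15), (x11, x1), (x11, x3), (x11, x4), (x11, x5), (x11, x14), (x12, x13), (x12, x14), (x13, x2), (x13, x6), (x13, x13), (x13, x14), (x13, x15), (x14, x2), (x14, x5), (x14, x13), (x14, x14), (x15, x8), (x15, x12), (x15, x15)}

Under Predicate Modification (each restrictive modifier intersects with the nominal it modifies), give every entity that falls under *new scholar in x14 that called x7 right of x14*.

⟦in x14⟧ = {x : ⟨x, x14⟩ ∈ ⟦in⟧} = {x4, x5, x6, x9, x11, x12, x13, x14}
⟦that called x7⟧ = {x : ⟨x, x7⟩ ∈ ⟦called⟧} = {x1, x3, x4, x6, x7, x8, x9, x11, x14, x15}
⟦right of x14⟧ = {x : ⟨x, x14⟩ ∈ ⟦right of⟧} = {x4, x5, x8, x9, x10, x13, x15}
⟦scholar⟧ = {x1, x2, x4, x5, x6, x7, x8, x10, x11, x12, x13, x14}
… ∩ ⟦in x14⟧ = {x1, x2, x4, x5, x6, x7, x8, x10, x11, x12, x13, x14} ∩ {x4, x5, x6, x9, x11, x12, x13, x14} = {x4, x5, x6, x11, x12, x13, x14}
… ∩ ⟦that called x7⟧ = {x4, x5, x6, x11, x12, x13, x14} ∩ {x1, x3, x4, x6, x7, x8, x9, x11, x14, x15} = {x4, x6, x11, x14}
… ∩ ⟦right of x14⟧ = {x4, x6, x11, x14} ∩ {x4, x5, x8, x9, x10, x13, x15} = {x4}
… ∩ ⟦new⟧ = {x4} ∩ {x3, x4, x5, x6, x7, x8, x9, x10, x11, x13} = {x4}
So ⟦new scholar in x14 that called x7 right of x14⟧ = {x4}.

{x4}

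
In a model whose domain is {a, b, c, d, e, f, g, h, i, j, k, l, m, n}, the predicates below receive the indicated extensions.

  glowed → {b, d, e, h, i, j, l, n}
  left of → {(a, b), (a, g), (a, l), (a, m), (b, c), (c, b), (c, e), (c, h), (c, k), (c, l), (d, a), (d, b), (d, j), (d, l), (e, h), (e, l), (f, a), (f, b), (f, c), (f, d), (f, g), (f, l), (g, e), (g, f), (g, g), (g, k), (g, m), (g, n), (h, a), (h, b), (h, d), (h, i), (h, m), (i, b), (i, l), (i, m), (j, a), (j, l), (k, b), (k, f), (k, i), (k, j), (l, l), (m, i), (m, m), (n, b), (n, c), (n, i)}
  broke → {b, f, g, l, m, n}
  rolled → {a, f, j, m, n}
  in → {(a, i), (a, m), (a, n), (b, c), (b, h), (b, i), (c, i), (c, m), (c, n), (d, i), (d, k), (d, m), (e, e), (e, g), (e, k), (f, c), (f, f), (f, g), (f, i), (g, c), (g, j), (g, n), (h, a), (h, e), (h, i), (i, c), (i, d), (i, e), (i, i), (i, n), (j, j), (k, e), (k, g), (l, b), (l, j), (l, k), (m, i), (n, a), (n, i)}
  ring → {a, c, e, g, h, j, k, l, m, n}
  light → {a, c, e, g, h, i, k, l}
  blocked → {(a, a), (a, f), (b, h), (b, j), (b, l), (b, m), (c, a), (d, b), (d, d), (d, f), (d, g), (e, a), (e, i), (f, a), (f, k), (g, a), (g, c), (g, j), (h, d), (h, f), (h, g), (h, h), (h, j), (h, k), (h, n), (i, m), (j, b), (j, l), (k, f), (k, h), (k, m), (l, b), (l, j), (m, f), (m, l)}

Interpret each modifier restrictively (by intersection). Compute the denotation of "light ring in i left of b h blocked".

{h}

⟦in i⟧ = {x : ⟨x, i⟩ ∈ ⟦in⟧} = {a, b, c, d, f, h, i, m, n}
⟦left of b⟧ = {x : ⟨x, b⟩ ∈ ⟦left of⟧} = {a, c, d, f, h, i, k, n}
⟦h blocked⟧ = {x : ⟨h, x⟩ ∈ ⟦blocked⟧} = {d, f, g, h, j, k, n}
⟦ring⟧ = {a, c, e, g, h, j, k, l, m, n}
… ∩ ⟦in i⟧ = {a, c, e, g, h, j, k, l, m, n} ∩ {a, b, c, d, f, h, i, m, n} = {a, c, h, m, n}
… ∩ ⟦left of b⟧ = {a, c, h, m, n} ∩ {a, c, d, f, h, i, k, n} = {a, c, h, n}
… ∩ ⟦h blocked⟧ = {a, c, h, n} ∩ {d, f, g, h, j, k, n} = {h, n}
… ∩ ⟦light⟧ = {h, n} ∩ {a, c, e, g, h, i, k, l} = {h}
So ⟦light ring in i left of b h blocked⟧ = {h}.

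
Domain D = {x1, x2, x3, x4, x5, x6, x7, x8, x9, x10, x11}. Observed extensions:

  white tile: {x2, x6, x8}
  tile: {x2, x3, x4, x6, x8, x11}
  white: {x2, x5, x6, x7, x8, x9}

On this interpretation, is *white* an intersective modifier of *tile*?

yes

⟦white⟧ ∩ ⟦tile⟧ = {x2, x5, x6, x7, x8, x9} ∩ {x2, x3, x4, x6, x8, x11} = {x2, x6, x8}
Observed ⟦white tile⟧ = {x2, x6, x8}.
These coincide, so the modifier is intersective here.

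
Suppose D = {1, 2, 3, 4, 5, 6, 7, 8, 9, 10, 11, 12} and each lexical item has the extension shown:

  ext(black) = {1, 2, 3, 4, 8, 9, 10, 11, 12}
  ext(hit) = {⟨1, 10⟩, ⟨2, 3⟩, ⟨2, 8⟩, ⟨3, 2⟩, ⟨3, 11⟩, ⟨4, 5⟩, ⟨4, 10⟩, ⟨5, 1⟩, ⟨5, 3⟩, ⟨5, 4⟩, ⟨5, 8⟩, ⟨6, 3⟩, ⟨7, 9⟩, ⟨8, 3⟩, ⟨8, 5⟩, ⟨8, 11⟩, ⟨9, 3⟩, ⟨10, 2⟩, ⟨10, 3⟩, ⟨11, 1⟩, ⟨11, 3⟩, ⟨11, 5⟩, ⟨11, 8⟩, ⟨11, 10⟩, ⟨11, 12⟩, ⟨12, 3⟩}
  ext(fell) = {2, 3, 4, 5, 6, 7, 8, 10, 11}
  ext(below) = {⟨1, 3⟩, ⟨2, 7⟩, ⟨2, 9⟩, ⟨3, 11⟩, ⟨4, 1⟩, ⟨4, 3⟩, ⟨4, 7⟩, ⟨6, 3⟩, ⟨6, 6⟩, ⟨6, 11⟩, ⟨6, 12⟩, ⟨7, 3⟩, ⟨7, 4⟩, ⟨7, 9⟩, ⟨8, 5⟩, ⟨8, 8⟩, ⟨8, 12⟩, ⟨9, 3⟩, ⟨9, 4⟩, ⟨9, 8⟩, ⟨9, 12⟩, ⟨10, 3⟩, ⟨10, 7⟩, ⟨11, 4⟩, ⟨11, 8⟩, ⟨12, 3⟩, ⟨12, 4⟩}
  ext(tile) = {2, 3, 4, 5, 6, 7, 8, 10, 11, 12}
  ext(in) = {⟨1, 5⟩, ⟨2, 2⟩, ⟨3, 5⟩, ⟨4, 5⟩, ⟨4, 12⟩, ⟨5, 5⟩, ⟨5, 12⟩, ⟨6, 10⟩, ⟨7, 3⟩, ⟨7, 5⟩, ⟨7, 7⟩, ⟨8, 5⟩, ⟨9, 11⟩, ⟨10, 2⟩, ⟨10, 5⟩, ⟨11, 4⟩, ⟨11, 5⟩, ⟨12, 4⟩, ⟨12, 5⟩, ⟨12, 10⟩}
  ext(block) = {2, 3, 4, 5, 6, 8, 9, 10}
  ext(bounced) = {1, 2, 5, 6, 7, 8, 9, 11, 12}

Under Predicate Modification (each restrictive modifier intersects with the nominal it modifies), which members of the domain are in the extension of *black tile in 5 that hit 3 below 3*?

⟦in 5⟧ = {x : ⟨x, 5⟩ ∈ ⟦in⟧} = {1, 3, 4, 5, 7, 8, 10, 11, 12}
⟦that hit 3⟧ = {x : ⟨x, 3⟩ ∈ ⟦hit⟧} = {2, 5, 6, 8, 9, 10, 11, 12}
⟦below 3⟧ = {x : ⟨x, 3⟩ ∈ ⟦below⟧} = {1, 4, 6, 7, 9, 10, 12}
⟦tile⟧ = {2, 3, 4, 5, 6, 7, 8, 10, 11, 12}
… ∩ ⟦in 5⟧ = {2, 3, 4, 5, 6, 7, 8, 10, 11, 12} ∩ {1, 3, 4, 5, 7, 8, 10, 11, 12} = {3, 4, 5, 7, 8, 10, 11, 12}
… ∩ ⟦that hit 3⟧ = {3, 4, 5, 7, 8, 10, 11, 12} ∩ {2, 5, 6, 8, 9, 10, 11, 12} = {5, 8, 10, 11, 12}
… ∩ ⟦below 3⟧ = {5, 8, 10, 11, 12} ∩ {1, 4, 6, 7, 9, 10, 12} = {10, 12}
… ∩ ⟦black⟧ = {10, 12} ∩ {1, 2, 3, 4, 8, 9, 10, 11, 12} = {10, 12}
So ⟦black tile in 5 that hit 3 below 3⟧ = {10, 12}.

{10, 12}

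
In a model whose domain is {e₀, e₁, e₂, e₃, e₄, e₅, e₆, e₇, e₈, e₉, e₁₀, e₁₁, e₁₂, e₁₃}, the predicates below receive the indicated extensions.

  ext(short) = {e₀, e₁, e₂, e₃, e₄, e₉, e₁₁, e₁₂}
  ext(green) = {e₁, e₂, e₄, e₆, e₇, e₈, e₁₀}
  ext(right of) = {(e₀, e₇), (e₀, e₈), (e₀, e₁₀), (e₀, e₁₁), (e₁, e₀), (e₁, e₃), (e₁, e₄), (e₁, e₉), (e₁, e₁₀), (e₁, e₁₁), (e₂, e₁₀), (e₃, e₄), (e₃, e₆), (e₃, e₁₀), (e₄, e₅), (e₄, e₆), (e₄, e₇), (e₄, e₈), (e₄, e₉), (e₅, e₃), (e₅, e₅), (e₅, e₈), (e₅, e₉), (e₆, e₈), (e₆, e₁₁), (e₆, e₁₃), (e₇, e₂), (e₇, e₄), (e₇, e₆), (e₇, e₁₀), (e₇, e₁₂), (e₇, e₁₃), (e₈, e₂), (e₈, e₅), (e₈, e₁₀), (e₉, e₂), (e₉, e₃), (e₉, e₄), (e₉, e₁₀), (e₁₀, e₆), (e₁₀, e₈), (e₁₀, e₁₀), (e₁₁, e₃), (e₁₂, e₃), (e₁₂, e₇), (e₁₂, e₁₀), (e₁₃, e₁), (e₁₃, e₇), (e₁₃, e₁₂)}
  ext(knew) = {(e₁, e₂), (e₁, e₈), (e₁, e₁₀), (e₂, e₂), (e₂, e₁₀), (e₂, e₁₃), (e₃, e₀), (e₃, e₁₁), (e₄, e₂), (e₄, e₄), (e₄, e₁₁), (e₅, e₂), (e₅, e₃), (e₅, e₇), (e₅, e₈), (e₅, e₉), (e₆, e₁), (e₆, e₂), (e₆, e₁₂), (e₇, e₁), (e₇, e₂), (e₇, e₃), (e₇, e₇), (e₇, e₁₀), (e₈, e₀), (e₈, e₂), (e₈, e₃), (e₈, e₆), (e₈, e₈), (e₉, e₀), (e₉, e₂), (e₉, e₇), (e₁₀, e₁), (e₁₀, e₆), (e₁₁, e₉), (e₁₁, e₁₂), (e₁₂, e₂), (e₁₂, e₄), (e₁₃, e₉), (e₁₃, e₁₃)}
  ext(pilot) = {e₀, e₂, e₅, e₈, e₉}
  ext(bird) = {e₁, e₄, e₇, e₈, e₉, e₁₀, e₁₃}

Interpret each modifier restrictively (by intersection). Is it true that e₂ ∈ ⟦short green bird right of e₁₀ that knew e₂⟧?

⟦right of e₁₀⟧ = {x : ⟨x, e₁₀⟩ ∈ ⟦right of⟧} = {e₀, e₁, e₂, e₃, e₇, e₈, e₉, e₁₀, e₁₂}
⟦that knew e₂⟧ = {x : ⟨x, e₂⟩ ∈ ⟦knew⟧} = {e₁, e₂, e₄, e₅, e₆, e₇, e₈, e₉, e₁₂}
⟦bird⟧ = {e₁, e₄, e₇, e₈, e₉, e₁₀, e₁₃}
… ∩ ⟦right of e₁₀⟧ = {e₁, e₄, e₇, e₈, e₉, e₁₀, e₁₃} ∩ {e₀, e₁, e₂, e₃, e₇, e₈, e₉, e₁₀, e₁₂} = {e₁, e₇, e₈, e₉, e₁₀}
… ∩ ⟦that knew e₂⟧ = {e₁, e₇, e₈, e₉, e₁₀} ∩ {e₁, e₂, e₄, e₅, e₆, e₇, e₈, e₉, e₁₂} = {e₁, e₇, e₈, e₉}
… ∩ ⟦short⟧ = {e₁, e₇, e₈, e₉} ∩ {e₀, e₁, e₂, e₃, e₄, e₉, e₁₁, e₁₂} = {e₁, e₉}
… ∩ ⟦green⟧ = {e₁, e₉} ∩ {e₁, e₂, e₄, e₆, e₇, e₈, e₁₀} = {e₁}
⟦short green bird right of e₁₀ that knew e₂⟧ = {e₁}; e₂ ∉ this set.

no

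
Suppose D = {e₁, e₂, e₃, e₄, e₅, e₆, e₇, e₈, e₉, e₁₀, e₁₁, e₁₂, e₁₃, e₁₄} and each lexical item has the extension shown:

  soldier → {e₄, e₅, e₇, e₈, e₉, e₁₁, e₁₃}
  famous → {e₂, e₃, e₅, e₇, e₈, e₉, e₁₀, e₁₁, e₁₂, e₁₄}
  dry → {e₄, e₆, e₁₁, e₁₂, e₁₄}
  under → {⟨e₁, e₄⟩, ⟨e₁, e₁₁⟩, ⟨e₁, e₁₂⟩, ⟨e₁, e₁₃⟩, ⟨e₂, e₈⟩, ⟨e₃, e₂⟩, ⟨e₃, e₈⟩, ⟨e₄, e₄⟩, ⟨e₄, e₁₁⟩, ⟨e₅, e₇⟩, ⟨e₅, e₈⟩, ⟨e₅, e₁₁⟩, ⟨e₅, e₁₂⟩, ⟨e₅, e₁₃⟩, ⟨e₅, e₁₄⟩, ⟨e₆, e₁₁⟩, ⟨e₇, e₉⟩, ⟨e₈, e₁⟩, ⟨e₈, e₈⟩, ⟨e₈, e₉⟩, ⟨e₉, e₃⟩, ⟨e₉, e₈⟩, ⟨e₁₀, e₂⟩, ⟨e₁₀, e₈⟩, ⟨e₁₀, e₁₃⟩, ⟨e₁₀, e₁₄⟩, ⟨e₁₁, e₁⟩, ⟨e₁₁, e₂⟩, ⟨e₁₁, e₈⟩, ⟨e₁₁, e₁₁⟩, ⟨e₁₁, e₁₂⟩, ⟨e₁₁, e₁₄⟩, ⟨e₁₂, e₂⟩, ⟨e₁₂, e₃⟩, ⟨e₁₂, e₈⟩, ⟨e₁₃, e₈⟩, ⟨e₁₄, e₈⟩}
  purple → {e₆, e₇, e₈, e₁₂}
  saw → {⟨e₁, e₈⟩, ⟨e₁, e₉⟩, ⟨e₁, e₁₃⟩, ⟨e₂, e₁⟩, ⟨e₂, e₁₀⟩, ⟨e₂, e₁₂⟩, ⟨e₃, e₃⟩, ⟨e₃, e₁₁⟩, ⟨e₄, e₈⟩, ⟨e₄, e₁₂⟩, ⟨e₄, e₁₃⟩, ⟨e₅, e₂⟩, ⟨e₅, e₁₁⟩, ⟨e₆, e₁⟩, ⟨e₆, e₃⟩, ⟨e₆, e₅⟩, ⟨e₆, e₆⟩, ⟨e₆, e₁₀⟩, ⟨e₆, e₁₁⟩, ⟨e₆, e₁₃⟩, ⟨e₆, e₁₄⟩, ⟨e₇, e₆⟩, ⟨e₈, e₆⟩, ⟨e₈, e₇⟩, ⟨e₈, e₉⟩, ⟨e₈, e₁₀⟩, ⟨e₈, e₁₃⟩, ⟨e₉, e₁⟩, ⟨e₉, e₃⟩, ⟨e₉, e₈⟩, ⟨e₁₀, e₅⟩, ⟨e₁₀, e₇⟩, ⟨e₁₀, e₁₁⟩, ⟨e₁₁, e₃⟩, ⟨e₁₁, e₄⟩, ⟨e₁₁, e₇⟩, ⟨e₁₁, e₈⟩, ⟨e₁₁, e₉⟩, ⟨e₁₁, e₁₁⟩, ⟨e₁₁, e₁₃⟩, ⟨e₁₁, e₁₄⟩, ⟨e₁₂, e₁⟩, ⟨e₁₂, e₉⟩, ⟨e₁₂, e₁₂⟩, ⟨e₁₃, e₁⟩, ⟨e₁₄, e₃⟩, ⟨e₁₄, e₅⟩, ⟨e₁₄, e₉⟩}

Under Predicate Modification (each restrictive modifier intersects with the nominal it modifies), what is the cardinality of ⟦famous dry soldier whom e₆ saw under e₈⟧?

1

⟦whom e₆ saw⟧ = {x : ⟨e₆, x⟩ ∈ ⟦saw⟧} = {e₁, e₃, e₅, e₆, e₁₀, e₁₁, e₁₃, e₁₄}
⟦under e₈⟧ = {x : ⟨x, e₈⟩ ∈ ⟦under⟧} = {e₂, e₃, e₅, e₈, e₉, e₁₀, e₁₁, e₁₂, e₁₃, e₁₄}
⟦soldier⟧ = {e₄, e₅, e₇, e₈, e₉, e₁₁, e₁₃}
… ∩ ⟦whom e₆ saw⟧ = {e₄, e₅, e₇, e₈, e₉, e₁₁, e₁₃} ∩ {e₁, e₃, e₅, e₆, e₁₀, e₁₁, e₁₃, e₁₄} = {e₅, e₁₁, e₁₃}
… ∩ ⟦under e₈⟧ = {e₅, e₁₁, e₁₃} ∩ {e₂, e₃, e₅, e₈, e₉, e₁₀, e₁₁, e₁₂, e₁₃, e₁₄} = {e₅, e₁₁, e₁₃}
… ∩ ⟦famous⟧ = {e₅, e₁₁, e₁₃} ∩ {e₂, e₃, e₅, e₇, e₈, e₉, e₁₀, e₁₁, e₁₂, e₁₄} = {e₅, e₁₁}
… ∩ ⟦dry⟧ = {e₅, e₁₁} ∩ {e₄, e₆, e₁₁, e₁₂, e₁₄} = {e₁₁}
⟦famous dry soldier whom e₆ saw under e₈⟧ = {e₁₁}, so the cardinality is 1.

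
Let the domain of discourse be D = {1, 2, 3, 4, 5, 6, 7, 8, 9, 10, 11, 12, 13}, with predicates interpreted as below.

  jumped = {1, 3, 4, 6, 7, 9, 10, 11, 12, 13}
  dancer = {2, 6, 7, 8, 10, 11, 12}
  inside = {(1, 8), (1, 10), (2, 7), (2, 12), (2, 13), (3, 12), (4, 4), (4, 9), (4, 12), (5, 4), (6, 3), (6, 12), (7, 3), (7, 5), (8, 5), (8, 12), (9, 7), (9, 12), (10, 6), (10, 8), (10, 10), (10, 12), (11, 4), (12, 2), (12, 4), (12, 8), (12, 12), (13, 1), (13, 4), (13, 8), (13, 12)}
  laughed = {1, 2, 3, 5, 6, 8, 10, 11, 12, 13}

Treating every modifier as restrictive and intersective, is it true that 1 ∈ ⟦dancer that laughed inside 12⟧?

⟦that laughed⟧ = ⟦laughed⟧ = {1, 2, 3, 5, 6, 8, 10, 11, 12, 13}
⟦inside 12⟧ = {x : ⟨x, 12⟩ ∈ ⟦inside⟧} = {2, 3, 4, 6, 8, 9, 10, 12, 13}
⟦dancer⟧ = {2, 6, 7, 8, 10, 11, 12}
… ∩ ⟦that laughed⟧ = {2, 6, 7, 8, 10, 11, 12} ∩ {1, 2, 3, 5, 6, 8, 10, 11, 12, 13} = {2, 6, 8, 10, 11, 12}
… ∩ ⟦inside 12⟧ = {2, 6, 8, 10, 11, 12} ∩ {2, 3, 4, 6, 8, 9, 10, 12, 13} = {2, 6, 8, 10, 12}
⟦dancer that laughed inside 12⟧ = {2, 6, 8, 10, 12}; 1 ∉ this set.

no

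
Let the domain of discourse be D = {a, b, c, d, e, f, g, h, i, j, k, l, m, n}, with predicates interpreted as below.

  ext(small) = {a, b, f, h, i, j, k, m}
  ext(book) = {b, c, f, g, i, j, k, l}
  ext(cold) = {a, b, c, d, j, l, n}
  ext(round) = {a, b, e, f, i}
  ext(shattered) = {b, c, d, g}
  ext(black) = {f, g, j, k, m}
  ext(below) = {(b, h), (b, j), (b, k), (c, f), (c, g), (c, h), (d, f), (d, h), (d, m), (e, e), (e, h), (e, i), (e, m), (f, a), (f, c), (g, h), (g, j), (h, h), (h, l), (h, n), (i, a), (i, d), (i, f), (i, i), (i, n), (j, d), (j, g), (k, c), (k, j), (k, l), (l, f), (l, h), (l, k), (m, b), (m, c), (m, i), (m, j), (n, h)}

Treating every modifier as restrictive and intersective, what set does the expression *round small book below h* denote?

⟦below h⟧ = {x : ⟨x, h⟩ ∈ ⟦below⟧} = {b, c, d, e, g, h, l, n}
⟦book⟧ = {b, c, f, g, i, j, k, l}
… ∩ ⟦below h⟧ = {b, c, f, g, i, j, k, l} ∩ {b, c, d, e, g, h, l, n} = {b, c, g, l}
… ∩ ⟦round⟧ = {b, c, g, l} ∩ {a, b, e, f, i} = {b}
… ∩ ⟦small⟧ = {b} ∩ {a, b, f, h, i, j, k, m} = {b}
So ⟦round small book below h⟧ = {b}.

{b}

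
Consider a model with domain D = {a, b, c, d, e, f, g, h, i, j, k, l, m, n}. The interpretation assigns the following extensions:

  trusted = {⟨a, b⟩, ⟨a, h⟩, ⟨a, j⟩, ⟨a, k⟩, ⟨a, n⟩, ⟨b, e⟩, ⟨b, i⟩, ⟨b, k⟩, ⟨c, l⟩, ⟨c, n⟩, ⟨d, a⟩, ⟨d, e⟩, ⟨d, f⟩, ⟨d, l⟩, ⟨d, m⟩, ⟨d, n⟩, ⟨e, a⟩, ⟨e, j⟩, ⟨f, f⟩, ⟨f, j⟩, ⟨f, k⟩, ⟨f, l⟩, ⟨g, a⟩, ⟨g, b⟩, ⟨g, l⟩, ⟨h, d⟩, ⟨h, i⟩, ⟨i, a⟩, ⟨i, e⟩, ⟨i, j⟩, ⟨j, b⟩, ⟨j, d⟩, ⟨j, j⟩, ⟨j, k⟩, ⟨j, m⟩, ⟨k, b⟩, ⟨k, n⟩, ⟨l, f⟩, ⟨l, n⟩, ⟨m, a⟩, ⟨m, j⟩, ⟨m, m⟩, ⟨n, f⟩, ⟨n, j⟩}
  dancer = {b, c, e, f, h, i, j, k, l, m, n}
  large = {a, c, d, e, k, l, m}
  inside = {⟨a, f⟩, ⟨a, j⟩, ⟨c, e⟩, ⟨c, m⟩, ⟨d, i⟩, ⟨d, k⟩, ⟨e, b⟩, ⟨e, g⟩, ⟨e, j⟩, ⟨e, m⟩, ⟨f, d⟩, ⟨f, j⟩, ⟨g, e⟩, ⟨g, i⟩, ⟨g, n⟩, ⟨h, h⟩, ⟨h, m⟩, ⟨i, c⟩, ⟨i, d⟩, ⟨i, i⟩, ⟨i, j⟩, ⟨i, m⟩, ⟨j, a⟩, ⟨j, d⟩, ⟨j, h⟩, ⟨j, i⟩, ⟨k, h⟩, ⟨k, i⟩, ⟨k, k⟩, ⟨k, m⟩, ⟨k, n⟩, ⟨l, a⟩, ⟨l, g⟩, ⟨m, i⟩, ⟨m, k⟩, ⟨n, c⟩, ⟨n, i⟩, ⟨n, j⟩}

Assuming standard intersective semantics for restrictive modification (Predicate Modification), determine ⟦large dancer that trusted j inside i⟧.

⟦that trusted j⟧ = {x : ⟨x, j⟩ ∈ ⟦trusted⟧} = {a, e, f, i, j, m, n}
⟦inside i⟧ = {x : ⟨x, i⟩ ∈ ⟦inside⟧} = {d, g, i, j, k, m, n}
⟦dancer⟧ = {b, c, e, f, h, i, j, k, l, m, n}
… ∩ ⟦that trusted j⟧ = {b, c, e, f, h, i, j, k, l, m, n} ∩ {a, e, f, i, j, m, n} = {e, f, i, j, m, n}
… ∩ ⟦inside i⟧ = {e, f, i, j, m, n} ∩ {d, g, i, j, k, m, n} = {i, j, m, n}
… ∩ ⟦large⟧ = {i, j, m, n} ∩ {a, c, d, e, k, l, m} = {m}
So ⟦large dancer that trusted j inside i⟧ = {m}.

{m}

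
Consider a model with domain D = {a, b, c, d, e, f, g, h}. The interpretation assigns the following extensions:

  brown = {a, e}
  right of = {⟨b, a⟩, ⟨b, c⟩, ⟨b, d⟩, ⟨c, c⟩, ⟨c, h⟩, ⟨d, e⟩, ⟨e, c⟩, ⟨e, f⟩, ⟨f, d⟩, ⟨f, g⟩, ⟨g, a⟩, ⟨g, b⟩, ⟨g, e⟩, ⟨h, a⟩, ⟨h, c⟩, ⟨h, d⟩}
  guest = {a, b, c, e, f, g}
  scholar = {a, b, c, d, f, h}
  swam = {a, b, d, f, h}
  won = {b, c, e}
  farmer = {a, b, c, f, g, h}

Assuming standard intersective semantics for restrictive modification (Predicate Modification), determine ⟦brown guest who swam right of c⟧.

⟦who swam⟧ = ⟦swam⟧ = {a, b, d, f, h}
⟦right of c⟧ = {x : ⟨x, c⟩ ∈ ⟦right of⟧} = {b, c, e, h}
⟦guest⟧ = {a, b, c, e, f, g}
… ∩ ⟦who swam⟧ = {a, b, c, e, f, g} ∩ {a, b, d, f, h} = {a, b, f}
… ∩ ⟦right of c⟧ = {a, b, f} ∩ {b, c, e, h} = {b}
… ∩ ⟦brown⟧ = {b} ∩ {a, e} = ∅
So ⟦brown guest who swam right of c⟧ = {}.

{}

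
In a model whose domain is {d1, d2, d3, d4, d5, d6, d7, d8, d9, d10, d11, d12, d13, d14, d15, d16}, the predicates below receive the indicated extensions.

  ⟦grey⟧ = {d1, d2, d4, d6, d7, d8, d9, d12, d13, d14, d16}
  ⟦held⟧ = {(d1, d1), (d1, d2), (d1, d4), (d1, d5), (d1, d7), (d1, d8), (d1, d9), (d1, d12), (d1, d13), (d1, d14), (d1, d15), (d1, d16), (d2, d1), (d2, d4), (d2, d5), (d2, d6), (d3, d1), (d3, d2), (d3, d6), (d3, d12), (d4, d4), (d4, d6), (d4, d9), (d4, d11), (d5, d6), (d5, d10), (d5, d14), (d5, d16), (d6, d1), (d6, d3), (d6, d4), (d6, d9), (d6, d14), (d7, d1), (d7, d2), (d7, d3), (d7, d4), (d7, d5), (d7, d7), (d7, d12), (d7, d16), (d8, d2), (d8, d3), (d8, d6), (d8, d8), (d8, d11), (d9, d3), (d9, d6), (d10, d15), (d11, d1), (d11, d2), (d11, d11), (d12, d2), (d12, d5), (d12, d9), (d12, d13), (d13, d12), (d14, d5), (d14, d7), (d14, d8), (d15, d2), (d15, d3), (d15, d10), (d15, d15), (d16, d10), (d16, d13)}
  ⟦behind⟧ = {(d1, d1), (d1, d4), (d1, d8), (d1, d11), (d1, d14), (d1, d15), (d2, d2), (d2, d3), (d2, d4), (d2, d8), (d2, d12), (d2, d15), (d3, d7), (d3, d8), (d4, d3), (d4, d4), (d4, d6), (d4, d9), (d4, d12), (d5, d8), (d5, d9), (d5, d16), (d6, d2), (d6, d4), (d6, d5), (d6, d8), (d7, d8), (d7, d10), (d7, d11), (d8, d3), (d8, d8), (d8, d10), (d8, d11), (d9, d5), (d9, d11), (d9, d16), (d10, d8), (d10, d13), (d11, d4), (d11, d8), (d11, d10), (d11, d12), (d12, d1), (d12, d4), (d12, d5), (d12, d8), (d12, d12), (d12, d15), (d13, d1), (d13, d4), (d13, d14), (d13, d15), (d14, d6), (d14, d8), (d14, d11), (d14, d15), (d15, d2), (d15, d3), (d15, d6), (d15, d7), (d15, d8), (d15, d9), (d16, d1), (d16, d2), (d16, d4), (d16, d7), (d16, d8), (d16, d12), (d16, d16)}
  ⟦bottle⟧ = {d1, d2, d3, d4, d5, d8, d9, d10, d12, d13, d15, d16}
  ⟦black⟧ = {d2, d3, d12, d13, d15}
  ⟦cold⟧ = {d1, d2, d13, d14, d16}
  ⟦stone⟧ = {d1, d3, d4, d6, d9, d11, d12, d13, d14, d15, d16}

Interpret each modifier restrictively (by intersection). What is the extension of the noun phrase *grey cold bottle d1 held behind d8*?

{d1, d2, d16}

⟦d1 held⟧ = {x : ⟨d1, x⟩ ∈ ⟦held⟧} = {d1, d2, d4, d5, d7, d8, d9, d12, d13, d14, d15, d16}
⟦behind d8⟧ = {x : ⟨x, d8⟩ ∈ ⟦behind⟧} = {d1, d2, d3, d5, d6, d7, d8, d10, d11, d12, d14, d15, d16}
⟦bottle⟧ = {d1, d2, d3, d4, d5, d8, d9, d10, d12, d13, d15, d16}
… ∩ ⟦d1 held⟧ = {d1, d2, d3, d4, d5, d8, d9, d10, d12, d13, d15, d16} ∩ {d1, d2, d4, d5, d7, d8, d9, d12, d13, d14, d15, d16} = {d1, d2, d4, d5, d8, d9, d12, d13, d15, d16}
… ∩ ⟦behind d8⟧ = {d1, d2, d4, d5, d8, d9, d12, d13, d15, d16} ∩ {d1, d2, d3, d5, d6, d7, d8, d10, d11, d12, d14, d15, d16} = {d1, d2, d5, d8, d12, d15, d16}
… ∩ ⟦grey⟧ = {d1, d2, d5, d8, d12, d15, d16} ∩ {d1, d2, d4, d6, d7, d8, d9, d12, d13, d14, d16} = {d1, d2, d8, d12, d16}
… ∩ ⟦cold⟧ = {d1, d2, d8, d12, d16} ∩ {d1, d2, d13, d14, d16} = {d1, d2, d16}
So ⟦grey cold bottle d1 held behind d8⟧ = {d1, d2, d16}.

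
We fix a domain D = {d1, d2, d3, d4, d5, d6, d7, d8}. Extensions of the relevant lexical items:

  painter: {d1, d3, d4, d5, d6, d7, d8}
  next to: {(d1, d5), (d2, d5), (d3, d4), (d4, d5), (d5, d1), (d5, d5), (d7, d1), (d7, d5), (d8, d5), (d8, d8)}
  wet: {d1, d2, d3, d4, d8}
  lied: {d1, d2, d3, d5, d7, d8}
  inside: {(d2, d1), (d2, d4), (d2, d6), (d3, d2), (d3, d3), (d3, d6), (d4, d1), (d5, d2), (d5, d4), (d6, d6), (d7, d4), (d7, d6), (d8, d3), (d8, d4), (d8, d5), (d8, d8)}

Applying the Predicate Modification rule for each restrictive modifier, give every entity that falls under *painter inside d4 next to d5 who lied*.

⟦inside d4⟧ = {x : ⟨x, d4⟩ ∈ ⟦inside⟧} = {d2, d5, d7, d8}
⟦next to d5⟧ = {x : ⟨x, d5⟩ ∈ ⟦next to⟧} = {d1, d2, d4, d5, d7, d8}
⟦who lied⟧ = ⟦lied⟧ = {d1, d2, d3, d5, d7, d8}
⟦painter⟧ = {d1, d3, d4, d5, d6, d7, d8}
… ∩ ⟦inside d4⟧ = {d1, d3, d4, d5, d6, d7, d8} ∩ {d2, d5, d7, d8} = {d5, d7, d8}
… ∩ ⟦next to d5⟧ = {d5, d7, d8} ∩ {d1, d2, d4, d5, d7, d8} = {d5, d7, d8}
… ∩ ⟦who lied⟧ = {d5, d7, d8} ∩ {d1, d2, d3, d5, d7, d8} = {d5, d7, d8}
So ⟦painter inside d4 next to d5 who lied⟧ = {d5, d7, d8}.

{d5, d7, d8}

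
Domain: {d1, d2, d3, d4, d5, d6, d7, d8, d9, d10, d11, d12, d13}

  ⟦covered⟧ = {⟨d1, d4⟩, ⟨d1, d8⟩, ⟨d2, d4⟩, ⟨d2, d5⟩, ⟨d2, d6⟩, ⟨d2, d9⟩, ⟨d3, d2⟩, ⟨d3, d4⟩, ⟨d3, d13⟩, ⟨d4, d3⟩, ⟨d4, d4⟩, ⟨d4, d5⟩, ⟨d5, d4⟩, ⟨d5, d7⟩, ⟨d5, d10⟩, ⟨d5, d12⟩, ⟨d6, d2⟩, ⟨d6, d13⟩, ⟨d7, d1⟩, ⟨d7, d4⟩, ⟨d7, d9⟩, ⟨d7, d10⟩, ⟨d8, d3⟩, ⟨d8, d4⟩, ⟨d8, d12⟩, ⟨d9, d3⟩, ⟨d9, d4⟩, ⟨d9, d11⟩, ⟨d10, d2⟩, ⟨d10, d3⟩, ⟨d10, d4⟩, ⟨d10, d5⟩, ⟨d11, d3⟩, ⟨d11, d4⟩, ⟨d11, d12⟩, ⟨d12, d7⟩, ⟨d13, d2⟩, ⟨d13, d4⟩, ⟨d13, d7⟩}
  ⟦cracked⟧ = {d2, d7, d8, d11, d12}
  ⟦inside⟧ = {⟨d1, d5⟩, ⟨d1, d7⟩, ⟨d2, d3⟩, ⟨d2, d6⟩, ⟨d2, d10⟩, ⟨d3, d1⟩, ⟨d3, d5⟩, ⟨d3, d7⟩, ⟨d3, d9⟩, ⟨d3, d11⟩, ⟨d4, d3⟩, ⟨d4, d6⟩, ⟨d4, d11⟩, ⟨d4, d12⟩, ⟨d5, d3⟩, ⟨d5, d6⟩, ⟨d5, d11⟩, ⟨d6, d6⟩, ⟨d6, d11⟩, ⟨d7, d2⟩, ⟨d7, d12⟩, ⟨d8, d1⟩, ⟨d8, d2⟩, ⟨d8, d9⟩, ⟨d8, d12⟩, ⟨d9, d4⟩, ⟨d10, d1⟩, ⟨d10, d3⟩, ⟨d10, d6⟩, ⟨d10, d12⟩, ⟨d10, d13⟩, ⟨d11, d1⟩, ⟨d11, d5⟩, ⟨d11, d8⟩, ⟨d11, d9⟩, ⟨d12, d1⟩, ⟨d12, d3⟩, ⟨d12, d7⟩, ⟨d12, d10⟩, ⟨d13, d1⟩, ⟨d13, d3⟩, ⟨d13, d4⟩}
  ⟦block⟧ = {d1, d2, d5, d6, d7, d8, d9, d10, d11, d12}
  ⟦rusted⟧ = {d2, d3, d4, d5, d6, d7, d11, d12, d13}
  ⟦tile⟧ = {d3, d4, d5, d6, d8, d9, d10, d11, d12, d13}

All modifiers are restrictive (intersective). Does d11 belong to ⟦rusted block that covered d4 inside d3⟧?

⟦that covered d4⟧ = {x : ⟨x, d4⟩ ∈ ⟦covered⟧} = {d1, d2, d3, d4, d5, d7, d8, d9, d10, d11, d13}
⟦inside d3⟧ = {x : ⟨x, d3⟩ ∈ ⟦inside⟧} = {d2, d4, d5, d10, d12, d13}
⟦block⟧ = {d1, d2, d5, d6, d7, d8, d9, d10, d11, d12}
… ∩ ⟦that covered d4⟧ = {d1, d2, d5, d6, d7, d8, d9, d10, d11, d12} ∩ {d1, d2, d3, d4, d5, d7, d8, d9, d10, d11, d13} = {d1, d2, d5, d7, d8, d9, d10, d11}
… ∩ ⟦inside d3⟧ = {d1, d2, d5, d7, d8, d9, d10, d11} ∩ {d2, d4, d5, d10, d12, d13} = {d2, d5, d10}
… ∩ ⟦rusted⟧ = {d2, d5, d10} ∩ {d2, d3, d4, d5, d6, d7, d11, d12, d13} = {d2, d5}
⟦rusted block that covered d4 inside d3⟧ = {d2, d5}; d11 ∉ this set.

no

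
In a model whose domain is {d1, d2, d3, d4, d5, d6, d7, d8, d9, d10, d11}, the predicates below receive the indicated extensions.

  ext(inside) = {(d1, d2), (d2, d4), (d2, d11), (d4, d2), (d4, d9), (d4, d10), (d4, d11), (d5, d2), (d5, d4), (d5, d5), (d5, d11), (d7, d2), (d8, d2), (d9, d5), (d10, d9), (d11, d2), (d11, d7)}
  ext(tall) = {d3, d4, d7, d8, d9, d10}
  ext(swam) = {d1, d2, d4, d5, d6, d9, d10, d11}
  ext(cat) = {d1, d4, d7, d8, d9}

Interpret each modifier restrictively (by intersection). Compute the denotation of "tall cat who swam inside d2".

{d4}

⟦who swam⟧ = ⟦swam⟧ = {d1, d2, d4, d5, d6, d9, d10, d11}
⟦inside d2⟧ = {x : ⟨x, d2⟩ ∈ ⟦inside⟧} = {d1, d4, d5, d7, d8, d11}
⟦cat⟧ = {d1, d4, d7, d8, d9}
… ∩ ⟦who swam⟧ = {d1, d4, d7, d8, d9} ∩ {d1, d2, d4, d5, d6, d9, d10, d11} = {d1, d4, d9}
… ∩ ⟦inside d2⟧ = {d1, d4, d9} ∩ {d1, d4, d5, d7, d8, d11} = {d1, d4}
… ∩ ⟦tall⟧ = {d1, d4} ∩ {d3, d4, d7, d8, d9, d10} = {d4}
So ⟦tall cat who swam inside d2⟧ = {d4}.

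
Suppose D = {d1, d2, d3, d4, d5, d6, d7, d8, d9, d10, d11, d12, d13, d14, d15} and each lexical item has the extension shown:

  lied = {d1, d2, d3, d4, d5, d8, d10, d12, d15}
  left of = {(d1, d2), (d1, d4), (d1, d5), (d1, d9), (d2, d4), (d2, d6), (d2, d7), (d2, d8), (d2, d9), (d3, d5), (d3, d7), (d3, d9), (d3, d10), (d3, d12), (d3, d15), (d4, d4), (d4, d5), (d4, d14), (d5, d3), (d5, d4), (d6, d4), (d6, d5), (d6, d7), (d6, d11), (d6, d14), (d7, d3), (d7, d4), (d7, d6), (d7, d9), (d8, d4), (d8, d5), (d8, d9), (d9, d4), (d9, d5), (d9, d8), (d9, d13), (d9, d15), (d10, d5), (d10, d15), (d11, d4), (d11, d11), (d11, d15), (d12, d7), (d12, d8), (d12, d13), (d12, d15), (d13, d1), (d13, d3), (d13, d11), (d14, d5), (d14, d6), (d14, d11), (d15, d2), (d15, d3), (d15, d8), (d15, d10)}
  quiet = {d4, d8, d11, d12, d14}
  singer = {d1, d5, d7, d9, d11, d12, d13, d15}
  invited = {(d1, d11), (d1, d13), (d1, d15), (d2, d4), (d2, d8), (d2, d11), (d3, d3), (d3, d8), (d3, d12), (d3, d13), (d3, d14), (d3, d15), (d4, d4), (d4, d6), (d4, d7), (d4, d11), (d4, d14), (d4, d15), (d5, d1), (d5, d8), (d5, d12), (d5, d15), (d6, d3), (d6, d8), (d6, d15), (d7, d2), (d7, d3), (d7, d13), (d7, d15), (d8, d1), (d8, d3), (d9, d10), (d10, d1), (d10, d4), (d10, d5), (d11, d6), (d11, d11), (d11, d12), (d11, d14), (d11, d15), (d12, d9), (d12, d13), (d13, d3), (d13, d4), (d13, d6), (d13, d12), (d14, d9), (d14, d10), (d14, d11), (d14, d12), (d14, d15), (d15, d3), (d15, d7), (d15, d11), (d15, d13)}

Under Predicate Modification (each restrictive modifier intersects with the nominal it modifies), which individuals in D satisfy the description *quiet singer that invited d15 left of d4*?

⟦that invited d15⟧ = {x : ⟨x, d15⟩ ∈ ⟦invited⟧} = {d1, d3, d4, d5, d6, d7, d11, d14}
⟦left of d4⟧ = {x : ⟨x, d4⟩ ∈ ⟦left of⟧} = {d1, d2, d4, d5, d6, d7, d8, d9, d11}
⟦singer⟧ = {d1, d5, d7, d9, d11, d12, d13, d15}
… ∩ ⟦that invited d15⟧ = {d1, d5, d7, d9, d11, d12, d13, d15} ∩ {d1, d3, d4, d5, d6, d7, d11, d14} = {d1, d5, d7, d11}
… ∩ ⟦left of d4⟧ = {d1, d5, d7, d11} ∩ {d1, d2, d4, d5, d6, d7, d8, d9, d11} = {d1, d5, d7, d11}
… ∩ ⟦quiet⟧ = {d1, d5, d7, d11} ∩ {d4, d8, d11, d12, d14} = {d11}
So ⟦quiet singer that invited d15 left of d4⟧ = {d11}.

{d11}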